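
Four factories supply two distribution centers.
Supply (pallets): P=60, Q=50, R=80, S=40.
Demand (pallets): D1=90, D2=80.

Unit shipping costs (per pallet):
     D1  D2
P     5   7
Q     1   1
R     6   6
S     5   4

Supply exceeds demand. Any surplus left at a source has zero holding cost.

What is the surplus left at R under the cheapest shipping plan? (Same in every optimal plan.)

Minimum-cost shipments:
  P→D1: 60 × 5 = 300
  Q→D1: 10 × 1 = 10
  Q→D2: 40 × 1 = 40
  R→D1: 20 × 6 = 120
  S→D2: 40 × 4 = 160
Total cost = 630.
R ships 20 of its 80, leaving 60.

60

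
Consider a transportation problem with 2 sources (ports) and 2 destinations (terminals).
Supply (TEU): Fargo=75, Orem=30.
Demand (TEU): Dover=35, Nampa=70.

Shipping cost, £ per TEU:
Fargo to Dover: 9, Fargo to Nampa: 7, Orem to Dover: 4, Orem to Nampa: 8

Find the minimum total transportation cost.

Optimal allocation:
  Fargo->Dover: 5 × £9 = £45
  Fargo->Nampa: 70 × £7 = £490
  Orem->Dover: 30 × £4 = £120
Total = 45 + 490 + 120 = £655.
(Supply check: Fargo ships 75; Orem ships 30.)

655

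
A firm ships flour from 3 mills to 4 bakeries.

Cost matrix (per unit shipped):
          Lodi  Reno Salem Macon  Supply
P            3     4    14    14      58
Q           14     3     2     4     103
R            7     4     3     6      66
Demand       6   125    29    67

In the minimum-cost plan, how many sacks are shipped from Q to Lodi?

The minimum-cost plan:
  P→Lodi: 6 × 3 = 18
  P→Reno: 52 × 4 = 208
  Q→Reno: 36 × 3 = 108
  Q→Macon: 67 × 4 = 268
  R→Reno: 37 × 4 = 148
  R→Salem: 29 × 3 = 87
Total cost = 837.
The route Q→Lodi is not used.

0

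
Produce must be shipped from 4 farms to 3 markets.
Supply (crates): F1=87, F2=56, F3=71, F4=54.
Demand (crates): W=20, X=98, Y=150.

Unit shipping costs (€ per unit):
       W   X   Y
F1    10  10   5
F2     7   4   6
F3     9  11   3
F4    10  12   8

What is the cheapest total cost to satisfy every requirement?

1520

An optimal shipping plan:
  F1→X: 8 × €10 = €80
  F1→Y: 79 × €5 = €395
  F2→X: 56 × €4 = €224
  F3→Y: 71 × €3 = €213
  F4→W: 20 × €10 = €200
  F4→X: 34 × €12 = €408
Total = 80 + 395 + 224 + 213 + 200 + 408 = €1520.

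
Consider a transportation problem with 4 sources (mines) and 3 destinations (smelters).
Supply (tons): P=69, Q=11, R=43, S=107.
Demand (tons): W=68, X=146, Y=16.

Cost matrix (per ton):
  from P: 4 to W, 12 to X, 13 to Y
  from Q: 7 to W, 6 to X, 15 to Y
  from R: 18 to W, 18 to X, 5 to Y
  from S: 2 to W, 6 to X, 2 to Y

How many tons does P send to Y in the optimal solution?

The minimum-cost plan:
  P–W: 68 × 4 = 272
  P–X: 1 × 12 = 12
  Q–X: 11 × 6 = 66
  R–X: 27 × 18 = 486
  R–Y: 16 × 5 = 80
  S–X: 107 × 6 = 642
Total cost = 1558.
The route P→Y is not used.

0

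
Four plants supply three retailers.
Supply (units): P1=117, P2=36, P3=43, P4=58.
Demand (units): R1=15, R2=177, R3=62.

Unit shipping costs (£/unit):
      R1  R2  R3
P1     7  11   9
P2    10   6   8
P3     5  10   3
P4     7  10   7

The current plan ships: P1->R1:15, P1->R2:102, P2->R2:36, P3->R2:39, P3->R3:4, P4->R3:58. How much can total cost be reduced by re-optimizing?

Current plan cost = 15·7 + 102·11 + 36·6 + 39·10 + 4·3 + 58·7 = £2251.
Optimal plan:
  P1→R1: 15 × £7 = £105
  P1→R2: 102 × £11 = £1122
  P2→R2: 36 × £6 = £216
  P3→R3: 43 × £3 = £129
  P4→R2: 39 × £10 = £390
  P4→R3: 19 × £7 = £133
Optimal cost = £2095.
Saving = 2251 − 2095 = £156.

156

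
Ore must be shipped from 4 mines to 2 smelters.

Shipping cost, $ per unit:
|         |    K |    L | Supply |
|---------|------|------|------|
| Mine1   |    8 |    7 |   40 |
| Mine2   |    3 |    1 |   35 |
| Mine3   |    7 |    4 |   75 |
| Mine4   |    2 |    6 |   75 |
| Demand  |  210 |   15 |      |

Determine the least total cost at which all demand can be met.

One minimum-cost allocation:
  Mine1 to K: 40 tons
  Mine2 to K: 35 tons
  Mine3 to K: 60 tons
  Mine3 to L: 15 tons
  Mine4 to K: 75 tons
Total cost = $1055.

1055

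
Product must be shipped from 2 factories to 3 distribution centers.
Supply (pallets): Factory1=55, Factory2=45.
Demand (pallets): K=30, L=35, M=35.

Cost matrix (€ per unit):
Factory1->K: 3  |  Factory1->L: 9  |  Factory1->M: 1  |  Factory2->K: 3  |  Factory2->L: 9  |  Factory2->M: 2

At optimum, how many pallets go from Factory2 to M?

Optimal shipments:
  Factory1->K: 20 × €3 = €60
  Factory1->M: 35 × €1 = €35
  Factory2->K: 10 × €3 = €30
  Factory2->L: 35 × €9 = €315
Total cost = €440.
The route Factory2→M is not used.

0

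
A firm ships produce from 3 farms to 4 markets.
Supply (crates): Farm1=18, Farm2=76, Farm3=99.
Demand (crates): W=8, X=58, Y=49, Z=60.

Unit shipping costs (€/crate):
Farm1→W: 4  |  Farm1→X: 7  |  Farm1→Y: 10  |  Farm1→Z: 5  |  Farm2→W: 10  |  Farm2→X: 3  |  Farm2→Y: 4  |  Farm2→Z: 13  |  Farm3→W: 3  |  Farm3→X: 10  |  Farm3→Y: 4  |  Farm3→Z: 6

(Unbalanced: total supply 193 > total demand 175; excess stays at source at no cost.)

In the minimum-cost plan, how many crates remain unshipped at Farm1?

Minimum-cost shipments:
  Farm1 to Z: 18 × €5 = €90
  Farm2 to X: 58 × €3 = €174
  Farm3 to W: 8 × €3 = €24
  Farm3 to Y: 49 × €4 = €196
  Farm3 to Z: 42 × €6 = €252
Total cost = €736.
Farm1 ships 18 of its 18, leaving 0.

0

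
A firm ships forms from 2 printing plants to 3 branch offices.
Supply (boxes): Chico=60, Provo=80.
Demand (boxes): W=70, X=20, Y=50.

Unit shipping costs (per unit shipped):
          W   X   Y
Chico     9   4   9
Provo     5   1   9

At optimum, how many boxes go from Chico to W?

0

The minimum-cost plan:
  Chico–X: 10 boxes
  Chico–Y: 50 boxes
  Provo–W: 70 boxes
  Provo–X: 10 boxes
Total cost = 850.
The route Chico→W is not used.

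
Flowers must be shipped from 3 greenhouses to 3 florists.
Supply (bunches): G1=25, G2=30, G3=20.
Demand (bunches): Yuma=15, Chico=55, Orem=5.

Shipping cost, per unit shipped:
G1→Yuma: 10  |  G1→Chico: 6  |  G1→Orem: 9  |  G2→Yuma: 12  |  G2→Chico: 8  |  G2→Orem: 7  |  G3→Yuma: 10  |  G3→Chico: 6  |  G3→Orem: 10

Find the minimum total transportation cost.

An optimal shipping plan:
  G1->Chico: 25 × 6 = 150
  G2->Yuma: 15 × 12 = 180
  G2->Chico: 10 × 8 = 80
  G2->Orem: 5 × 7 = 35
  G3->Chico: 20 × 6 = 120
Total = 150 + 180 + 80 + 35 + 120 = 565.

565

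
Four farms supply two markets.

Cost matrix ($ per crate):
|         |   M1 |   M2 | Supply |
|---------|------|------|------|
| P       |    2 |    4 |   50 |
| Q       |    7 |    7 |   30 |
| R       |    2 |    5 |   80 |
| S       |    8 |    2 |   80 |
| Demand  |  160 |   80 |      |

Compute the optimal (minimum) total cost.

630

A cheapest plan:
  P–M1: 50 × $2 = $100
  Q–M1: 30 × $7 = $210
  R–M1: 80 × $2 = $160
  S–M2: 80 × $2 = $160
Total = 100 + 210 + 160 + 160 = $630.
(Supply check: P ships 50; Q ships 30; R ships 80; S ships 80.)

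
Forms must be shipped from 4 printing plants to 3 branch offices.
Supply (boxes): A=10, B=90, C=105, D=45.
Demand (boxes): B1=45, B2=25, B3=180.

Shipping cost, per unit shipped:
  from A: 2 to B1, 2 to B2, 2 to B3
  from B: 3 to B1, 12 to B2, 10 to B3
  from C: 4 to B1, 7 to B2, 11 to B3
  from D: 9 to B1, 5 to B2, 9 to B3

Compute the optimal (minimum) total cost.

An optimal shipping plan:
  A to B3: 10 × 2 = 20
  B to B3: 90 × 10 = 900
  C to B1: 45 × 4 = 180
  C to B2: 25 × 7 = 175
  C to B3: 35 × 11 = 385
  D to B3: 45 × 9 = 405
Total = 20 + 900 + 180 + 175 + 385 + 405 = 2065.

2065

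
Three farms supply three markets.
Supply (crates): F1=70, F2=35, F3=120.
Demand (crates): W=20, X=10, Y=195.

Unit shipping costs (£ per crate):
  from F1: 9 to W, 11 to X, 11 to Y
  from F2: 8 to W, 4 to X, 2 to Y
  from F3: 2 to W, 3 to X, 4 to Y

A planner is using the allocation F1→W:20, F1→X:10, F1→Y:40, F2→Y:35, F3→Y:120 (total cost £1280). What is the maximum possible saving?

10

Current plan cost = 20·9 + 10·11 + 40·11 + 35·2 + 120·4 = £1280.
Optimal plan:
  F1 to Y: 70 × £11 = £770
  F2 to Y: 35 × £2 = £70
  F3 to W: 20 × £2 = £40
  F3 to X: 10 × £3 = £30
  F3 to Y: 90 × £4 = £360
Optimal cost = £1270.
Saving = 1280 − 1270 = £10.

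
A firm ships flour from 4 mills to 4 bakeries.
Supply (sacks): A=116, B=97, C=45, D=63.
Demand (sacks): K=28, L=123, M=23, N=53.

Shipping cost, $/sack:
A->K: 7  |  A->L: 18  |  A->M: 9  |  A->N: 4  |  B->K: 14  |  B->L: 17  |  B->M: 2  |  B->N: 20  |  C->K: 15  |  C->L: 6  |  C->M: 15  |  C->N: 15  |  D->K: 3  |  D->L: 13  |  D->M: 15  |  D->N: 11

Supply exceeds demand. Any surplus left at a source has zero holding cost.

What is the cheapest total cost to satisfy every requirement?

A cheapest plan:
  A to N: 53 × $4 = $212
  B to L: 43 × $17 = $731
  B to M: 23 × $2 = $46
  C to L: 45 × $6 = $270
  D to K: 28 × $3 = $84
  D to L: 35 × $13 = $455
Total = 212 + 731 + 46 + 270 + 84 + 455 = $1798.

1798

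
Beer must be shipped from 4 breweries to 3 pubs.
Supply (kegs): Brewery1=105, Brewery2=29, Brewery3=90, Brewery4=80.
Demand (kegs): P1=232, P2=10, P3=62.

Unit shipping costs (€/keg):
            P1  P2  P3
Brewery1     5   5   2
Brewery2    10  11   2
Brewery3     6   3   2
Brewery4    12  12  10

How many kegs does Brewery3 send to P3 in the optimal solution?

33

The minimum-cost plan:
  Brewery1 to P1: 105 × €5 = €525
  Brewery2 to P3: 29 × €2 = €58
  Brewery3 to P1: 47 × €6 = €282
  Brewery3 to P2: 10 × €3 = €30
  Brewery3 to P3: 33 × €2 = €66
  Brewery4 to P1: 80 × €12 = €960
Total cost = €1921.
So Brewery3→P3 carries 33 kegs.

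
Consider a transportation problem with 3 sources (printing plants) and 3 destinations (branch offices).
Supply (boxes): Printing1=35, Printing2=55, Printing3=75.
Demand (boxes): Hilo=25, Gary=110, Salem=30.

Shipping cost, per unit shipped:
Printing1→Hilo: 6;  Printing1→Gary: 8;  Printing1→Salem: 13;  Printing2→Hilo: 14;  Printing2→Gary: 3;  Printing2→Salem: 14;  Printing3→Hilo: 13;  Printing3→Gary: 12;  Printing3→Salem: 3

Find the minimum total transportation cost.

One minimum-cost allocation:
  Printing1–Hilo: 25 boxes
  Printing1–Gary: 10 boxes
  Printing2–Gary: 55 boxes
  Printing3–Gary: 45 boxes
  Printing3–Salem: 30 boxes
Total cost = 1025.
(Supply check: Printing1 ships 35; Printing2 ships 55; Printing3 ships 75.)

1025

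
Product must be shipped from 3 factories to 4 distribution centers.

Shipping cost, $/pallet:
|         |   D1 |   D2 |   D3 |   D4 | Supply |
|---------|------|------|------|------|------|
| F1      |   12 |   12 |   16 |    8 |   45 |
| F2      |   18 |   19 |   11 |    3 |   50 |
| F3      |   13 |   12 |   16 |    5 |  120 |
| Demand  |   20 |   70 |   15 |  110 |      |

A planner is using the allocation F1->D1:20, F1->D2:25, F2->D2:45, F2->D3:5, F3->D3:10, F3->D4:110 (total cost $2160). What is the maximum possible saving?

Current plan cost = 20·12 + 25·12 + 45·19 + 5·11 + 10·16 + 110·5 = $2160.
Optimal plan:
  F1–D1: 20 pallets
  F1–D2: 25 pallets
  F2–D3: 15 pallets
  F2–D4: 35 pallets
  F3–D2: 45 pallets
  F3–D4: 75 pallets
Optimal cost = $1725.
Saving = 2160 − 1725 = $435.

435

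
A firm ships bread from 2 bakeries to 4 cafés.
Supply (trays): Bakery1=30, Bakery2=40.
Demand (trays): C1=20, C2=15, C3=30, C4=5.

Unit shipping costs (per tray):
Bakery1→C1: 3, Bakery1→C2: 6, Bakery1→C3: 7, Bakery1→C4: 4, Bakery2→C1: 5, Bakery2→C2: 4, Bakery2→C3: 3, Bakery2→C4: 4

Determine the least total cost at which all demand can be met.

240

An optimal shipping plan:
  Bakery1 to C1: 20 × 3 = 60
  Bakery1 to C2: 5 × 6 = 30
  Bakery1 to C4: 5 × 4 = 20
  Bakery2 to C2: 10 × 4 = 40
  Bakery2 to C3: 30 × 3 = 90
Total = 60 + 30 + 20 + 40 + 90 = 240.
(Supply check: Bakery1 ships 30; Bakery2 ships 40.)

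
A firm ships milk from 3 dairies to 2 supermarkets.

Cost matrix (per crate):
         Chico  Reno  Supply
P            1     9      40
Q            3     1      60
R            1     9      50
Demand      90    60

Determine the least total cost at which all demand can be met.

150

A cheapest plan:
  P->Chico: 40 crates
  Q->Reno: 60 crates
  R->Chico: 50 crates
Total cost = 150.
(Supply check: P ships 40; Q ships 60; R ships 50.)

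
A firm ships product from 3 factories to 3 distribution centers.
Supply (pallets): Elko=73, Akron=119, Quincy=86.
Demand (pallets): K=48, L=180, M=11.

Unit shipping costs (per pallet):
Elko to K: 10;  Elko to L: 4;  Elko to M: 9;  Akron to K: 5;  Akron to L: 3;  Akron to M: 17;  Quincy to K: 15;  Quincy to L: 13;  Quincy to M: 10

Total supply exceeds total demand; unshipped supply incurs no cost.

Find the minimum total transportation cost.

One minimum-cost allocation:
  Elko to L: 73 × 4 = 292
  Akron to K: 12 × 5 = 60
  Akron to L: 107 × 3 = 321
  Quincy to K: 36 × 15 = 540
  Quincy to M: 11 × 10 = 110
Total = 292 + 60 + 321 + 540 + 110 = 1323.
(Supply check: Elko ships 73; Akron ships 119; Quincy ships 47.)

1323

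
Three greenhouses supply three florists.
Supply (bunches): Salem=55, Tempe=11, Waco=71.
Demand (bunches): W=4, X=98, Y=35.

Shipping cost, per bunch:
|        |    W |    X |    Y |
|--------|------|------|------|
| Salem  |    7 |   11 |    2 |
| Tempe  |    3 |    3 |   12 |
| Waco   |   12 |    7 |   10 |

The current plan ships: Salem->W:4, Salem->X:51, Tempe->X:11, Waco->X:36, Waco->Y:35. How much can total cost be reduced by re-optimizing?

420

Current plan cost = 4·7 + 51·11 + 11·3 + 36·7 + 35·10 = 1224.
Optimal plan:
  Salem to W: 4 × 7 = 28
  Salem to X: 16 × 11 = 176
  Salem to Y: 35 × 2 = 70
  Tempe to X: 11 × 3 = 33
  Waco to X: 71 × 7 = 497
Optimal cost = 804.
Saving = 1224 − 804 = 420.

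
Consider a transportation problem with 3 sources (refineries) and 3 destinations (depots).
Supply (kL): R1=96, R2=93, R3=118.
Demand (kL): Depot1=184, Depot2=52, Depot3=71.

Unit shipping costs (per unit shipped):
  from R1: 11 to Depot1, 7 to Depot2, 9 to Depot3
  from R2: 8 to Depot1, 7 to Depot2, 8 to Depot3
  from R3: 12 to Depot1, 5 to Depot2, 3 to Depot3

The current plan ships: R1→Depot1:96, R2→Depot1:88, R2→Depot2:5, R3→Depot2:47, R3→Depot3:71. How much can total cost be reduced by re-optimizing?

15

Current plan cost = 96·11 + 88·8 + 5·7 + 47·5 + 71·3 = 2243.
Optimal plan:
  R1 to Depot1: 91 × 11 = 1001
  R1 to Depot2: 5 × 7 = 35
  R2 to Depot1: 93 × 8 = 744
  R3 to Depot2: 47 × 5 = 235
  R3 to Depot3: 71 × 3 = 213
Optimal cost = 2228.
Saving = 2243 − 2228 = 15.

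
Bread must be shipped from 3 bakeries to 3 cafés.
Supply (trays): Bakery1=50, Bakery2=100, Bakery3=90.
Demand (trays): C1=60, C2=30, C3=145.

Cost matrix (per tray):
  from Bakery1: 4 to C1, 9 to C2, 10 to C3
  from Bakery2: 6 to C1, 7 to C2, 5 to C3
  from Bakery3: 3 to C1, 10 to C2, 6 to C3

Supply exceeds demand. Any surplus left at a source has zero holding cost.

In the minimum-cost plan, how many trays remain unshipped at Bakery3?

0

An optimal plan:
  Bakery1->C1: 15 × 4 = 60
  Bakery1->C2: 30 × 9 = 270
  Bakery2->C3: 100 × 5 = 500
  Bakery3->C1: 45 × 3 = 135
  Bakery3->C3: 45 × 6 = 270
Total cost = 1235.
Bakery3 ships 90 of its 90, leaving 0.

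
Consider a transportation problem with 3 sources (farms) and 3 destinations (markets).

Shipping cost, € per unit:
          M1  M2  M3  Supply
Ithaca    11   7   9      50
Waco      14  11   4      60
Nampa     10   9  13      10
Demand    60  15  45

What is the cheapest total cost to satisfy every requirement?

980

Optimal allocation:
  Ithaca→M1: 35 crates
  Ithaca→M2: 15 crates
  Waco→M1: 15 crates
  Waco→M3: 45 crates
  Nampa→M1: 10 crates
Total cost = €980.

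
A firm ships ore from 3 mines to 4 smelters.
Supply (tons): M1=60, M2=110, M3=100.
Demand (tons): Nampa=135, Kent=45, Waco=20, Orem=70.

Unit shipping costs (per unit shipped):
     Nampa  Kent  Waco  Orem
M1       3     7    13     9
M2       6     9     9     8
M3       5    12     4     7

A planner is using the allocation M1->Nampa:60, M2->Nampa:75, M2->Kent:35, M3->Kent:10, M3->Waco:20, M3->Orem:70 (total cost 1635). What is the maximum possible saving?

40

Current plan cost = 60·3 + 75·6 + 35·9 + 10·12 + 20·4 + 70·7 = 1635.
Optimal plan:
  M1–Nampa: 60 tons
  M2–Kent: 45 tons
  M2–Orem: 65 tons
  M3–Nampa: 75 tons
  M3–Waco: 20 tons
  M3–Orem: 5 tons
Optimal cost = 1595.
Saving = 1635 − 1595 = 40.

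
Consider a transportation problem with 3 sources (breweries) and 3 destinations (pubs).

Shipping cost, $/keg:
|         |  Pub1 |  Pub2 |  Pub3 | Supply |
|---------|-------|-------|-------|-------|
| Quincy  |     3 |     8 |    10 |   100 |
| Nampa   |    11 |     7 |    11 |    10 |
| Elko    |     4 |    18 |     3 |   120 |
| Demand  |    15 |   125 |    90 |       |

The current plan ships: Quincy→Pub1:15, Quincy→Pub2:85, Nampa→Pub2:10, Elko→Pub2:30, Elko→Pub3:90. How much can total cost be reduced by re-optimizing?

135

Current plan cost = 15·3 + 85·8 + 10·7 + 30·18 + 90·3 = $1605.
Optimal plan:
  Quincy→Pub2: 100 × $8 = $800
  Nampa→Pub2: 10 × $7 = $70
  Elko→Pub1: 15 × $4 = $60
  Elko→Pub2: 15 × $18 = $270
  Elko→Pub3: 90 × $3 = $270
Optimal cost = $1470.
Saving = 1605 − 1470 = $135.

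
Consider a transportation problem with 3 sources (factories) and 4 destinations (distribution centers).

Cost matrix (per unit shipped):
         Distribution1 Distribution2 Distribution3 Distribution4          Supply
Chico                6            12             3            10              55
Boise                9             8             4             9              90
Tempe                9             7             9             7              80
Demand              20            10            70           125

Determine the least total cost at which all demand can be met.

1410

Optimal allocation:
  Chico–Distribution1: 20 × 6 = 120
  Chico–Distribution3: 35 × 3 = 105
  Boise–Distribution2: 10 × 8 = 80
  Boise–Distribution3: 35 × 4 = 140
  Boise–Distribution4: 45 × 9 = 405
  Tempe–Distribution4: 80 × 7 = 560
Total = 120 + 105 + 80 + 140 + 405 + 560 = 1410.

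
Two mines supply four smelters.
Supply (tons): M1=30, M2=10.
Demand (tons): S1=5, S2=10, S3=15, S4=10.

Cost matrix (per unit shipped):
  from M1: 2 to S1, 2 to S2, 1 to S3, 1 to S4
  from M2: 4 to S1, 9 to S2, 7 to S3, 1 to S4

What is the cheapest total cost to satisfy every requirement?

Optimal allocation:
  M1→S1: 5 × 2 = 10
  M1→S2: 10 × 2 = 20
  M1→S3: 15 × 1 = 15
  M2→S4: 10 × 1 = 10
Total = 10 + 20 + 15 + 10 = 55.
(Supply check: M1 ships 30; M2 ships 10.)

55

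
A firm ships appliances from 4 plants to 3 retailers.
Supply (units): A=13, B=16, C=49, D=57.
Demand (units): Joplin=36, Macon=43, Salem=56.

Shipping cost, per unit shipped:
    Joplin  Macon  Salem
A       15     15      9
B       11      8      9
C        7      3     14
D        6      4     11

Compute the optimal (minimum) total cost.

A cheapest plan:
  A to Salem: 13 × 9 = 117
  B to Salem: 16 × 9 = 144
  C to Joplin: 6 × 7 = 42
  C to Macon: 43 × 3 = 129
  D to Joplin: 30 × 6 = 180
  D to Salem: 27 × 11 = 297
Total = 117 + 144 + 42 + 129 + 180 + 297 = 909.

909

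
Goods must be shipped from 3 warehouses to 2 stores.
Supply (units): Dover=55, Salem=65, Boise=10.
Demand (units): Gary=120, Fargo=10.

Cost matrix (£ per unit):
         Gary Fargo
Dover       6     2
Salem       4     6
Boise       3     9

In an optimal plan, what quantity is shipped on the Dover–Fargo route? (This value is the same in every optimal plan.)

10

The minimum-cost plan:
  Dover→Gary: 45 units
  Dover→Fargo: 10 units
  Salem→Gary: 65 units
  Boise→Gary: 10 units
Total cost = £580.
So Dover→Fargo carries 10 units.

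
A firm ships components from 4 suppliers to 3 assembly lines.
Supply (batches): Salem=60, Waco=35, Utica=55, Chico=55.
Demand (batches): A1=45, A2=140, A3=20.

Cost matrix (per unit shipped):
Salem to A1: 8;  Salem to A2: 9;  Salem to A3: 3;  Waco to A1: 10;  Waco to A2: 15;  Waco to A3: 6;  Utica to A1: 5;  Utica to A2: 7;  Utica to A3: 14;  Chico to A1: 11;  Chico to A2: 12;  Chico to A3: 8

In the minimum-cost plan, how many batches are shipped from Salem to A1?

Solving gives:
  Salem to A2: 60 batches
  Waco to A1: 15 batches
  Waco to A3: 20 batches
  Utica to A1: 30 batches
  Utica to A2: 25 batches
  Chico to A2: 55 batches
Total cost = 1795.
The route Salem→A1 is not used.

0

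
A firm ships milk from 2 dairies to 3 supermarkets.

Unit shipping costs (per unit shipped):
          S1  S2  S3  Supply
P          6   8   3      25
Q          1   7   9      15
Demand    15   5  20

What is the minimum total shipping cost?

An optimal shipping plan:
  P to S2: 5 × 8 = 40
  P to S3: 20 × 3 = 60
  Q to S1: 15 × 1 = 15
Total = 40 + 60 + 15 = 115.

115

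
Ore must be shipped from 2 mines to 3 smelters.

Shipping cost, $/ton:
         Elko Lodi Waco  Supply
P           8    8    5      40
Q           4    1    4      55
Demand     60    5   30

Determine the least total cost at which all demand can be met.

An optimal shipping plan:
  P to Elko: 10 tons
  P to Waco: 30 tons
  Q to Elko: 50 tons
  Q to Lodi: 5 tons
Total cost = $435.

435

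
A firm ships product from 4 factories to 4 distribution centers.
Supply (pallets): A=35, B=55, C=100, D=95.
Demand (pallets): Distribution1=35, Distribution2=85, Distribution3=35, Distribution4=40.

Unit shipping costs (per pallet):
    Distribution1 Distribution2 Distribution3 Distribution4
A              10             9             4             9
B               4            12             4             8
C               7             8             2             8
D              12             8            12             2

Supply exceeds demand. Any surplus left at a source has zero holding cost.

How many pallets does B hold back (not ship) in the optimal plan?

20

An optimal plan:
  B→Distribution1: 35 pallets
  C→Distribution2: 30 pallets
  C→Distribution3: 35 pallets
  D→Distribution2: 55 pallets
  D→Distribution4: 40 pallets
Total cost = 970.
B ships 35 of its 55, leaving 20.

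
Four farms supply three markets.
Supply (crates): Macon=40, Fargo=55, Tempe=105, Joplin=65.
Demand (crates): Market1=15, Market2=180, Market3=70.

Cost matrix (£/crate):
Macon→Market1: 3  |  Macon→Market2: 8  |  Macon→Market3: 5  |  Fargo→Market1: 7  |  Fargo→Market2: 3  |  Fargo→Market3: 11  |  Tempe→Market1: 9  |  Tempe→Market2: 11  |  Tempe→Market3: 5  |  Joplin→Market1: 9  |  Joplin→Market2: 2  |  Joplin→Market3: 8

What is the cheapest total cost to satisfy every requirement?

1275

An optimal shipping plan:
  Macon→Market1: 15 × £3 = £45
  Macon→Market2: 25 × £8 = £200
  Fargo→Market2: 55 × £3 = £165
  Tempe→Market2: 35 × £11 = £385
  Tempe→Market3: 70 × £5 = £350
  Joplin→Market2: 65 × £2 = £130
Total = 45 + 200 + 165 + 385 + 350 + 130 = £1275.
(Supply check: Macon ships 40; Fargo ships 55; Tempe ships 105; Joplin ships 65.)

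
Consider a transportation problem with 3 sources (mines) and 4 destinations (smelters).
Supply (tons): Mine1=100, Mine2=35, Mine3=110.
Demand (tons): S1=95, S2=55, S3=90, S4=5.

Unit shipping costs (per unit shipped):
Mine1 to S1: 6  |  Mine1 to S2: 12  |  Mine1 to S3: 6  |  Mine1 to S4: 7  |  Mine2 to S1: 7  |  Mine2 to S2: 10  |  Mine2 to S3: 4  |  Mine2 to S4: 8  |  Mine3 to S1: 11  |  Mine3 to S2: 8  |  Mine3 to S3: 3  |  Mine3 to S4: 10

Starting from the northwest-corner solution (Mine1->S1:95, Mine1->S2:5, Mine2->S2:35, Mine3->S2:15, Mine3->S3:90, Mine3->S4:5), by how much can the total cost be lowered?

Current plan cost = 95·6 + 5·12 + 35·10 + 15·8 + 90·3 + 5·10 = 1420.
Optimal plan:
  Mine1–S1: 95 × 6 = 570
  Mine1–S4: 5 × 7 = 35
  Mine2–S3: 35 × 4 = 140
  Mine3–S2: 55 × 8 = 440
  Mine3–S3: 55 × 3 = 165
Optimal cost = 1350.
Saving = 1420 − 1350 = 70.

70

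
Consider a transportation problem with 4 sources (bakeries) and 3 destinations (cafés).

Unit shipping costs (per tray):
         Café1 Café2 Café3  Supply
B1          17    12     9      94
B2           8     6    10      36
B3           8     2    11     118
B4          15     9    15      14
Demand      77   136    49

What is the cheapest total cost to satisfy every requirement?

One minimum-cost allocation:
  B1–Café1: 41 × 17 = 697
  B1–Café2: 4 × 12 = 48
  B1–Café3: 49 × 9 = 441
  B2–Café1: 36 × 8 = 288
  B3–Café2: 118 × 2 = 236
  B4–Café2: 14 × 9 = 126
Total = 697 + 48 + 441 + 288 + 236 + 126 = 1836.
(Supply check: B1 ships 94; B2 ships 36; B3 ships 118; B4 ships 14.)

1836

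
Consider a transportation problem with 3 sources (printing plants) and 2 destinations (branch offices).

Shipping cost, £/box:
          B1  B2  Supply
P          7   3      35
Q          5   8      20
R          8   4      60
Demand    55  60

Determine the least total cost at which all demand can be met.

An optimal shipping plan:
  P->B1: 35 × £7 = £245
  Q->B1: 20 × £5 = £100
  R->B2: 60 × £4 = £240
Total = 245 + 100 + 240 = £585.

585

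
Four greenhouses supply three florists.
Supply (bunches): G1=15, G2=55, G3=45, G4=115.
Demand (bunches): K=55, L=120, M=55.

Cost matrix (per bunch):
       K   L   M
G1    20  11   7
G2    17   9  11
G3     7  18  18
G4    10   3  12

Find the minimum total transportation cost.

1410

A cheapest plan:
  G1 to M: 15 × 7 = 105
  G2 to L: 15 × 9 = 135
  G2 to M: 40 × 11 = 440
  G3 to K: 45 × 7 = 315
  G4 to K: 10 × 10 = 100
  G4 to L: 105 × 3 = 315
Total = 105 + 135 + 440 + 315 + 100 + 315 = 1410.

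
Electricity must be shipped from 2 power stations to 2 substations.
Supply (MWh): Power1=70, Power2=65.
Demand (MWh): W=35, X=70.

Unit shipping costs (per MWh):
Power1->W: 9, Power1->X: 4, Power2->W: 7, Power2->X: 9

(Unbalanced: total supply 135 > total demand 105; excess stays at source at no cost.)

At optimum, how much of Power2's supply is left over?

Minimum-cost shipments:
  Power1 to X: 70 × 4 = 280
  Power2 to W: 35 × 7 = 245
Total cost = 525.
Power2 ships 35 of its 65, leaving 30.

30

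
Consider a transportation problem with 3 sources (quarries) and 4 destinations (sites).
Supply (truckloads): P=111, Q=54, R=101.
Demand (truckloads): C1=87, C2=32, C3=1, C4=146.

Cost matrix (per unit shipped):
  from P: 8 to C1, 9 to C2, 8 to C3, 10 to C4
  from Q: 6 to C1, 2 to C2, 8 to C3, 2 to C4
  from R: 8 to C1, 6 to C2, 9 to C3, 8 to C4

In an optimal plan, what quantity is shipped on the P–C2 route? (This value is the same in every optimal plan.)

Optimal shipments:
  P to C1: 87 × 8 = 696
  P to C3: 1 × 8 = 8
  P to C4: 23 × 10 = 230
  Q to C4: 54 × 2 = 108
  R to C2: 32 × 6 = 192
  R to C4: 69 × 8 = 552
Total cost = 1786.
The route P→C2 is not used.

0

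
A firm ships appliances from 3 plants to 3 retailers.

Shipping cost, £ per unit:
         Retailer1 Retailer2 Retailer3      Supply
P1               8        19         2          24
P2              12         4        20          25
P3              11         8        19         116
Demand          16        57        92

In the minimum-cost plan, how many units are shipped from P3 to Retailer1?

Solving gives:
  P1 to Retailer3: 24 × £2 = £48
  P2 to Retailer2: 25 × £4 = £100
  P3 to Retailer1: 16 × £11 = £176
  P3 to Retailer2: 32 × £8 = £256
  P3 to Retailer3: 68 × £19 = £1292
Total cost = £1872.
So P3→Retailer1 carries 16 units.

16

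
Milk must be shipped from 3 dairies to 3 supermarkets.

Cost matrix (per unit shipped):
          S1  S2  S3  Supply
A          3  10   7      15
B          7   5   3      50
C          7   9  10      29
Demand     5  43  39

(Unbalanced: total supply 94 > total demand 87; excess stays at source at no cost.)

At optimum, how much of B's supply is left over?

An optimal plan:
  A–S1: 5 × 3 = 15
  A–S3: 10 × 7 = 70
  B–S2: 21 × 5 = 105
  B–S3: 29 × 3 = 87
  C–S2: 22 × 9 = 198
Total cost = 475.
B ships 50 of its 50, leaving 0.

0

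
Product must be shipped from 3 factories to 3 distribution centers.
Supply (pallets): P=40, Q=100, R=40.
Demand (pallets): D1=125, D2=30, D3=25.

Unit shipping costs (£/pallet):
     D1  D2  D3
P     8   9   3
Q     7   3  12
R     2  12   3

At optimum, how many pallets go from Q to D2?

Optimal shipments:
  P->D1: 15 pallets
  P->D3: 25 pallets
  Q->D1: 70 pallets
  Q->D2: 30 pallets
  R->D1: 40 pallets
Total cost = £855.
So Q→D2 carries 30 pallets.

30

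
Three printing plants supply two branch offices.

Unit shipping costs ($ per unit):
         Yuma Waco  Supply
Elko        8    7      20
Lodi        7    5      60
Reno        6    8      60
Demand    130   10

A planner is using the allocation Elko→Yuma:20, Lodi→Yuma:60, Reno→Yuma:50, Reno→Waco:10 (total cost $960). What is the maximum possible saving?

Current plan cost = 20·8 + 60·7 + 50·6 + 10·8 = $960.
Optimal plan:
  Elko–Yuma: 20 × $8 = $160
  Lodi–Yuma: 50 × $7 = $350
  Lodi–Waco: 10 × $5 = $50
  Reno–Yuma: 60 × $6 = $360
Optimal cost = $920.
Saving = 960 − 920 = $40.

40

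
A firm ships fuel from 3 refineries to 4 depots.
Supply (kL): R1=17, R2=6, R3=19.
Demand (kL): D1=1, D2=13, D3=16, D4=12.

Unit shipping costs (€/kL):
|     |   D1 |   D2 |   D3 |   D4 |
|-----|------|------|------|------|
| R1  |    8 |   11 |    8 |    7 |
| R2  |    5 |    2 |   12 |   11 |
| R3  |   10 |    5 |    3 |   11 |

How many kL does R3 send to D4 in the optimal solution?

0

Optimal shipments:
  R1 to D1: 1 × €8 = €8
  R1 to D3: 4 × €8 = €32
  R1 to D4: 12 × €7 = €84
  R2 to D2: 6 × €2 = €12
  R3 to D2: 7 × €5 = €35
  R3 to D3: 12 × €3 = €36
Total cost = €207.
The route R3→D4 is not used.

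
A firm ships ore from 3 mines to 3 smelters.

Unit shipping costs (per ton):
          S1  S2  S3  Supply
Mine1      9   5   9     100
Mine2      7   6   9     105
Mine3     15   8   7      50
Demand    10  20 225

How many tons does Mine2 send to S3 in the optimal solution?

95

Solving gives:
  Mine1→S2: 20 tons
  Mine1→S3: 80 tons
  Mine2→S1: 10 tons
  Mine2→S3: 95 tons
  Mine3→S3: 50 tons
Total cost = 2095.
So Mine2→S3 carries 95 tons.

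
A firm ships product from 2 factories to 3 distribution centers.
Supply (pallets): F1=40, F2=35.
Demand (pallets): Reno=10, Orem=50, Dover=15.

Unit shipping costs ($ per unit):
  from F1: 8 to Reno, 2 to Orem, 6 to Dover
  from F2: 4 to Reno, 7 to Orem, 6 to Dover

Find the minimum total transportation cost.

An optimal shipping plan:
  F1–Orem: 40 × $2 = $80
  F2–Reno: 10 × $4 = $40
  F2–Orem: 10 × $7 = $70
  F2–Dover: 15 × $6 = $90
Total = 80 + 40 + 70 + 90 = $280.

280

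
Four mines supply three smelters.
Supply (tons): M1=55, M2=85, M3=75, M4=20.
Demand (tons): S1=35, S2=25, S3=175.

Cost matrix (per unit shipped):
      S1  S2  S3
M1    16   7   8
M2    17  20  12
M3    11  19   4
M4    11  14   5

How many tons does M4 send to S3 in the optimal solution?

The minimum-cost plan:
  M1 to S2: 25 tons
  M1 to S3: 30 tons
  M2 to S1: 35 tons
  M2 to S3: 50 tons
  M3 to S3: 75 tons
  M4 to S3: 20 tons
Total cost = 2010.
So M4→S3 carries 20 tons.

20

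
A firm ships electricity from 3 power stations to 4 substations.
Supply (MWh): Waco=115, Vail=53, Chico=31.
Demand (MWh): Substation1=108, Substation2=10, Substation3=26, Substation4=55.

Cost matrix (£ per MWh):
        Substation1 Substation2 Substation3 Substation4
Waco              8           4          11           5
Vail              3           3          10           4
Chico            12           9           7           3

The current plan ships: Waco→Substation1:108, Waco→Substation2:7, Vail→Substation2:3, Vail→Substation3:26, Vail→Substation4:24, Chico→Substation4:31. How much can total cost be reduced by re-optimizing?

Current plan cost = 108·8 + 7·4 + 3·3 + 26·10 + 24·4 + 31·3 = £1350.
Optimal plan:
  Waco–Substation1: 55 × £8 = £440
  Waco–Substation2: 10 × £4 = £40
  Waco–Substation4: 50 × £5 = £250
  Vail–Substation1: 53 × £3 = £159
  Chico–Substation3: 26 × £7 = £182
  Chico–Substation4: 5 × £3 = £15
Optimal cost = £1086.
Saving = 1350 − 1086 = £264.

264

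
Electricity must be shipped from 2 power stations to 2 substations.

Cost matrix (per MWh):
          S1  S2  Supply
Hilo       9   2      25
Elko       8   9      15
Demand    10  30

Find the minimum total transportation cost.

Optimal allocation:
  Hilo to S2: 25 × 2 = 50
  Elko to S1: 10 × 8 = 80
  Elko to S2: 5 × 9 = 45
Total = 50 + 80 + 45 = 175.

175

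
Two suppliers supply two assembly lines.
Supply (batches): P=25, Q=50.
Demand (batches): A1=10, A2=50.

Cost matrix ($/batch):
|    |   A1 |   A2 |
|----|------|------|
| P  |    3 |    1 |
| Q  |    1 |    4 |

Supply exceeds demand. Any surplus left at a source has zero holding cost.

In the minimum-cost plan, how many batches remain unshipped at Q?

15

An optimal plan:
  P->A2: 25 × $1 = $25
  Q->A1: 10 × $1 = $10
  Q->A2: 25 × $4 = $100
Total cost = $135.
Q ships 35 of its 50, leaving 15.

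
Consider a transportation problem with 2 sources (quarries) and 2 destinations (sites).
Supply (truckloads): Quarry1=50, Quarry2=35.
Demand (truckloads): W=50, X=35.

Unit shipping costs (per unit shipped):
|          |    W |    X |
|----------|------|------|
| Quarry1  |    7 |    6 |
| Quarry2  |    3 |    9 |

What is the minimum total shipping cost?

420

A cheapest plan:
  Quarry1 to W: 15 × 7 = 105
  Quarry1 to X: 35 × 6 = 210
  Quarry2 to W: 35 × 3 = 105
Total = 105 + 210 + 105 = 420.
(Supply check: Quarry1 ships 50; Quarry2 ships 35.)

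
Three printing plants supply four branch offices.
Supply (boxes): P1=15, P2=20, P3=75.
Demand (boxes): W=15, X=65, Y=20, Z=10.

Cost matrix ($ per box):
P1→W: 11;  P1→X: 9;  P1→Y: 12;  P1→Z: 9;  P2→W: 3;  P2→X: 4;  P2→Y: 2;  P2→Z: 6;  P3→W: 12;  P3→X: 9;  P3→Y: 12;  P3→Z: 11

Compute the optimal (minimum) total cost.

890

A cheapest plan:
  P1–W: 5 × $11 = $55
  P1–Z: 10 × $9 = $90
  P2–Y: 20 × $2 = $40
  P3–W: 10 × $12 = $120
  P3–X: 65 × $9 = $585
Total = 55 + 90 + 40 + 120 + 585 = $890.
(Supply check: P1 ships 15; P2 ships 20; P3 ships 75.)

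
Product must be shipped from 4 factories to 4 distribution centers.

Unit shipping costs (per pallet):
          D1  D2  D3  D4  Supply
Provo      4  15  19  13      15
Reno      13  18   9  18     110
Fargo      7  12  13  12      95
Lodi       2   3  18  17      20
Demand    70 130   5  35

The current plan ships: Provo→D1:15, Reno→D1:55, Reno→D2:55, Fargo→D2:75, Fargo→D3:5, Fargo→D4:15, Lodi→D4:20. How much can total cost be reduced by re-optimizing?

Current plan cost = 15·4 + 55·13 + 55·18 + 75·12 + 5·13 + 15·12 + 20·17 = 3250.
Optimal plan:
  Provo–D1: 15 × 4 = 60
  Reno–D1: 55 × 13 = 715
  Reno–D2: 15 × 18 = 270
  Reno–D3: 5 × 9 = 45
  Reno–D4: 35 × 18 = 630
  Fargo–D2: 95 × 12 = 1140
  Lodi–D2: 20 × 3 = 60
Optimal cost = 2920.
Saving = 3250 − 2920 = 330.

330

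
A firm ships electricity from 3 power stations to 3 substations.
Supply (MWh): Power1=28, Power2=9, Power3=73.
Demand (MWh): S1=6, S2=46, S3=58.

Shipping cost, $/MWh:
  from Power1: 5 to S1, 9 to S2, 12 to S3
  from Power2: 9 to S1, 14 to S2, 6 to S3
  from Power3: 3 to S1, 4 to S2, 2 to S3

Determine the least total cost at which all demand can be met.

476

One minimum-cost allocation:
  Power1->S1: 6 × $5 = $30
  Power1->S2: 22 × $9 = $198
  Power2->S3: 9 × $6 = $54
  Power3->S2: 24 × $4 = $96
  Power3->S3: 49 × $2 = $98
Total = 30 + 198 + 54 + 96 + 98 = $476.
(Supply check: Power1 ships 28; Power2 ships 9; Power3 ships 73.)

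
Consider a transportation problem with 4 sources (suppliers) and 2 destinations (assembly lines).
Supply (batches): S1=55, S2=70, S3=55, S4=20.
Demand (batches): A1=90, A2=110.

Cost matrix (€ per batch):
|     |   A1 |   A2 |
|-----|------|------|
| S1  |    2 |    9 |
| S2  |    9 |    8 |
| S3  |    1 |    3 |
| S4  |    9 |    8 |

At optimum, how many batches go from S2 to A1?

0

The minimum-cost plan:
  S1–A1: 55 batches
  S2–A2: 70 batches
  S3–A1: 35 batches
  S3–A2: 20 batches
  S4–A2: 20 batches
Total cost = €925.
The route S2→A1 is not used.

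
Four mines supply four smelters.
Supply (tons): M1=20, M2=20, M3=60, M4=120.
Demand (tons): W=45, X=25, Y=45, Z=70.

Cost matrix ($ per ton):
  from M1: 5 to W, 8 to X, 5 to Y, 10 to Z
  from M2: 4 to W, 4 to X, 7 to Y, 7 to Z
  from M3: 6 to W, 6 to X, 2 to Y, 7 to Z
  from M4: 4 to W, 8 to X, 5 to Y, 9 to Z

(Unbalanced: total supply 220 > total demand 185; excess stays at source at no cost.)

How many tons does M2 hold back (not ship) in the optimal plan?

An optimal plan:
  M1->X: 5 × $8 = $40
  M2->X: 20 × $4 = $80
  M3->Y: 45 × $2 = $90
  M3->Z: 15 × $7 = $105
  M4->W: 45 × $4 = $180
  M4->Z: 55 × $9 = $495
Total cost = $990.
M2 ships 20 of its 20, leaving 0.

0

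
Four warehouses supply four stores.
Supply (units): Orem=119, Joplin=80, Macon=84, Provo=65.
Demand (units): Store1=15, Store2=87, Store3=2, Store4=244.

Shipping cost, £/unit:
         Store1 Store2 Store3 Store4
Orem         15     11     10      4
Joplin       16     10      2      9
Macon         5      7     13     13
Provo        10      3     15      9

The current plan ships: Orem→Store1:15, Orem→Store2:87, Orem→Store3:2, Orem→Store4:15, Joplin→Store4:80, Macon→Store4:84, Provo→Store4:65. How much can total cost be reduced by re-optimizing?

1442

Current plan cost = 15·15 + 87·11 + 2·10 + 15·4 + 80·9 + 84·13 + 65·9 = £3659.
Optimal plan:
  Orem to Store4: 119 × £4 = £476
  Joplin to Store3: 2 × £2 = £4
  Joplin to Store4: 78 × £9 = £702
  Macon to Store1: 15 × £5 = £75
  Macon to Store2: 69 × £7 = £483
  Provo to Store2: 18 × £3 = £54
  Provo to Store4: 47 × £9 = £423
Optimal cost = £2217.
Saving = 3659 − 2217 = £1442.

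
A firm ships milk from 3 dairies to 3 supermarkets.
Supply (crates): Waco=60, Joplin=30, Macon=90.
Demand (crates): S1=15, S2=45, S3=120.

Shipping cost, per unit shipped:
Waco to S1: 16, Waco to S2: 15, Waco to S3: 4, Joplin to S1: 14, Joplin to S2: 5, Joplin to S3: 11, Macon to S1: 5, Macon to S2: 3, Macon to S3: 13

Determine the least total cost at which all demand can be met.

1170

A cheapest plan:
  Waco–S3: 60 crates
  Joplin–S3: 30 crates
  Macon–S1: 15 crates
  Macon–S2: 45 crates
  Macon–S3: 30 crates
Total cost = 1170.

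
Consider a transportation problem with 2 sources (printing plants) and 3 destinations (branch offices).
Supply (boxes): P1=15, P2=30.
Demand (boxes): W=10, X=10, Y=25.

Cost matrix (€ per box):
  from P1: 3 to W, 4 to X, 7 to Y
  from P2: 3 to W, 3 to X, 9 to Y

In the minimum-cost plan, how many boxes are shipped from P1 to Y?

Optimal shipments:
  P1–Y: 15 × €7 = €105
  P2–W: 10 × €3 = €30
  P2–X: 10 × €3 = €30
  P2–Y: 10 × €9 = €90
Total cost = €255.
So P1→Y carries 15 boxes.

15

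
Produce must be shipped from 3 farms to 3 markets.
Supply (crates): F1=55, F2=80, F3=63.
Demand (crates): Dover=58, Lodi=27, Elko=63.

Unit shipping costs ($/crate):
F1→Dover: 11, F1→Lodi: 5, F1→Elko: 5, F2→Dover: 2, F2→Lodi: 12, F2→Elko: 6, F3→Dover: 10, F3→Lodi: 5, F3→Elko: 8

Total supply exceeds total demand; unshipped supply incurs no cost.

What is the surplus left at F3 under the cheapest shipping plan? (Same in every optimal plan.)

An optimal plan:
  F1–Elko: 55 × $5 = $275
  F2–Dover: 58 × $2 = $116
  F2–Elko: 8 × $6 = $48
  F3–Lodi: 27 × $5 = $135
Total cost = $574.
F3 ships 27 of its 63, leaving 36.

36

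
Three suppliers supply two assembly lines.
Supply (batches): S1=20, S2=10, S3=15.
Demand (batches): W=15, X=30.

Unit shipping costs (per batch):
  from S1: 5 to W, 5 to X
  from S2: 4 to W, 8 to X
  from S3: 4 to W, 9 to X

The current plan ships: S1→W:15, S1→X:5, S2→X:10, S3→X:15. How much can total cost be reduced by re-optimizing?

75

Current plan cost = 15·5 + 5·5 + 10·8 + 15·9 = 315.
Optimal plan:
  S1 to X: 20 × 5 = 100
  S2 to X: 10 × 8 = 80
  S3 to W: 15 × 4 = 60
Optimal cost = 240.
Saving = 315 − 240 = 75.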